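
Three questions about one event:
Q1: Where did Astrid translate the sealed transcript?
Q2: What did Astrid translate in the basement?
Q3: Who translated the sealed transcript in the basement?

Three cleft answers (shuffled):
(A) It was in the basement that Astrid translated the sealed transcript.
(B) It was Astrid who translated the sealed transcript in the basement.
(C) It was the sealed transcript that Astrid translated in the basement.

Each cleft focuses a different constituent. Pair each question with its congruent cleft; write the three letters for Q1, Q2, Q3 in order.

ACB

Q1 asks about the location; cleft (A) focuses "in the basement", which is the location — so Q1 → A.
Q2 asks about the direct object; cleft (C) focuses "the sealed transcript", which is the direct object — so Q2 → C.
Q3 asks about the subject (agent); cleft (B) focuses "Astrid", which is the subject (agent) — so Q3 → B.
Mapping: Q1→A, Q2→C, Q3→B.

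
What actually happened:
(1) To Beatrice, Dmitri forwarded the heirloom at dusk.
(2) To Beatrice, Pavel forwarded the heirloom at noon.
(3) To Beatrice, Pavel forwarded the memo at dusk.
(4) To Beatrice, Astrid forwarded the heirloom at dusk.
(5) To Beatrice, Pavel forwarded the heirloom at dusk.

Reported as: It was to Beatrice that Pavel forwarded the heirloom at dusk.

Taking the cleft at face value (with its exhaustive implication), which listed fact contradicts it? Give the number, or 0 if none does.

0

Focus of the cleft: "Beatrice" (the recipient). Presupposed background: agent = Pavel, thing = the heirloom, setting = at dusk.
The exhaustive reading says no other recipient fits that background.
Every other fact differs from the presupposition on some backgrounded slot, so none challenges the exhaustivity.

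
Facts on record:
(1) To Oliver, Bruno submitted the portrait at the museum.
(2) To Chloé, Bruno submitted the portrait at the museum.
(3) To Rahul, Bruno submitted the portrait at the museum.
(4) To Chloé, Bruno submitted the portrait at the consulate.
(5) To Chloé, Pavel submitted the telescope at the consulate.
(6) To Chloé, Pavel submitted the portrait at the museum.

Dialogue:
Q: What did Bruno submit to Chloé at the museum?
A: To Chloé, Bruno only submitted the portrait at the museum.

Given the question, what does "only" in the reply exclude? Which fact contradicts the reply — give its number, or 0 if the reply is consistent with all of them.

0

Answering "What did ...?" puts focus on the thing — here, "the portrait".
So "only" ranges over things; the rest (Bruno as agent and Chloé as recipient and at the museum as setting) is presupposed.
No fact keeps Bruno as agent and Chloé as recipient and at the museum as setting while changing the thing; every other fact differs on something backgrounded. The reply stands.
(Fact (1) would refute a reading with focus on the recipient — but that is not what the question asks.)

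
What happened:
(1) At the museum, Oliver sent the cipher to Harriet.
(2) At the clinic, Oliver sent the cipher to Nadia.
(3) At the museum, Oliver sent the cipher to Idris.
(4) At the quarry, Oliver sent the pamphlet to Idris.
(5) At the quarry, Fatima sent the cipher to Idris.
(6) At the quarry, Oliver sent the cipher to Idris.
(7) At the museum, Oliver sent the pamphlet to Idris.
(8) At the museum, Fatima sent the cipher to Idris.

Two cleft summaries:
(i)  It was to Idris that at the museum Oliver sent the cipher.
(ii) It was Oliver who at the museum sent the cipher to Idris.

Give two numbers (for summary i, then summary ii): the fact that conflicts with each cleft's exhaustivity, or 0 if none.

1, 8

(i): focus "Idris". Looking for agent = Oliver, thing = the cipher, setting = at the museum with some other recipient — fact (1) has Harriet there. Refuted.
(ii): focus "Oliver". Looking for thing = the cipher, recipient = Idris, setting = at the museum with some other agent — fact (8) has Fatima there. Refuted.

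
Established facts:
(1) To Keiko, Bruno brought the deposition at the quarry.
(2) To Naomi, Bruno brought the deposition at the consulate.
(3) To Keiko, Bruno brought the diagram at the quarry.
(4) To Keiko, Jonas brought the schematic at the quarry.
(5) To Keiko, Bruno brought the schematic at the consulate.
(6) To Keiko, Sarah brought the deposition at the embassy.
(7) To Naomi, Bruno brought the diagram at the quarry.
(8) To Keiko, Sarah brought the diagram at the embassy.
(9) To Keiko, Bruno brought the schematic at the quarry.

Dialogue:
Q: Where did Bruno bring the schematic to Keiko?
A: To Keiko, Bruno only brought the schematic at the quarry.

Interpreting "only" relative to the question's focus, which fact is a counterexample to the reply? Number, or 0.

5

Answering "Where did ...?" puts focus on the setting — here, "at the quarry".
"Only" then excludes alternative settings while the background — same agent, thing, recipient (Bruno / the schematic / Keiko) — is held fixed.
Fact (5) keeps same agent, thing, recipient (Bruno / the schematic / Keiko) but has setting = at the consulate; that refutes the reply.
(Fact (1) would refute a reading with focus on the thing — but that is not what the question asks.)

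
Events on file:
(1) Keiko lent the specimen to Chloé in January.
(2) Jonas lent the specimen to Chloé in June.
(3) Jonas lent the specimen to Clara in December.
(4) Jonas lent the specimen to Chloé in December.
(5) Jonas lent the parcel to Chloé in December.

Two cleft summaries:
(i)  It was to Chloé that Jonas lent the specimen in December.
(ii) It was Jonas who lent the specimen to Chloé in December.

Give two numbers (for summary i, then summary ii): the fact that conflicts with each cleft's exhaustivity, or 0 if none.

(i): focus "Chloé". Looking for same agent, thing, setting (Jonas / the specimen / in December) with some other recipient — fact (3) has Clara there. Refuted.
(ii): focus "Jonas". No fact shares same thing, recipient, setting (the specimen / Chloé / in December) with a different agent. 0.

3, 0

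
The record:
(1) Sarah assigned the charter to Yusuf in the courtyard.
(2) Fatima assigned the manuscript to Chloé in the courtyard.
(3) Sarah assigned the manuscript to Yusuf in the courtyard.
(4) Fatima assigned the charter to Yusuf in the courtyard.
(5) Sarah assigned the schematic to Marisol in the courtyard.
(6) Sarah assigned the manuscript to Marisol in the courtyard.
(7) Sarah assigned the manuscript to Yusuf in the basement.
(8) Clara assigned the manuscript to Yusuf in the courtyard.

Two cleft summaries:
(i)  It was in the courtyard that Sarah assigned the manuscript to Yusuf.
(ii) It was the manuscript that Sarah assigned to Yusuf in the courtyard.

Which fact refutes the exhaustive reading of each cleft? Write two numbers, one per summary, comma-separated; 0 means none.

(i): focus "in the courtyard". Looking for same agent, thing, recipient (Sarah / the manuscript / Yusuf) with some other setting — fact (7) has in the basement there. Refuted.
(ii): focus "the manuscript". Looking for same agent, recipient, setting (Sarah / Yusuf / in the courtyard) with some other thing — fact (1) has the charter there. Refuted.

7, 1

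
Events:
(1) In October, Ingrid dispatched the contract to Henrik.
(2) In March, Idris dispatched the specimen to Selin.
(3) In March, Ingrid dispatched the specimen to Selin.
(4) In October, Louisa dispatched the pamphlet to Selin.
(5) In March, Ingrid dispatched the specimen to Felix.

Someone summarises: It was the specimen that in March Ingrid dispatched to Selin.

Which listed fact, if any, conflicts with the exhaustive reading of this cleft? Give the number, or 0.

Focus of the cleft: "the specimen" (the thing). Presupposed background: Ingrid as agent and Selin as recipient and in March as setting.
Exhaustivity: the specimen is the only thing satisfying that background.
Every other fact differs from the presupposition on some backgrounded slot, so none challenges the exhaustivity.

0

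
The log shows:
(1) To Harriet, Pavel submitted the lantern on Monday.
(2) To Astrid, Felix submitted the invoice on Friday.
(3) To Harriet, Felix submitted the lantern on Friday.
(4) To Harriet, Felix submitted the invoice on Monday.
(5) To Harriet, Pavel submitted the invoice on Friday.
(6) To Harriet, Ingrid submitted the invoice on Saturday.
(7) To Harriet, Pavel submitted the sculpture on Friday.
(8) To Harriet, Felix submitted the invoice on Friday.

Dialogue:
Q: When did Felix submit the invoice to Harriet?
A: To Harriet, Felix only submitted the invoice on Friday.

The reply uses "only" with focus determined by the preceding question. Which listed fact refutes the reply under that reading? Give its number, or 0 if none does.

Answering "When did ...?" puts focus on the setting — here, "on Friday".
"Only" then excludes alternative settings while the background — same agent, thing, recipient (Felix / the invoice / Harriet) — is held fixed.
Fact (4) keeps same agent, thing, recipient (Felix / the invoice / Harriet) but has setting = on Monday; that refutes the reply.
(Fact (2) would refute a reading with focus on the recipient — but that is not what the question asks.)

4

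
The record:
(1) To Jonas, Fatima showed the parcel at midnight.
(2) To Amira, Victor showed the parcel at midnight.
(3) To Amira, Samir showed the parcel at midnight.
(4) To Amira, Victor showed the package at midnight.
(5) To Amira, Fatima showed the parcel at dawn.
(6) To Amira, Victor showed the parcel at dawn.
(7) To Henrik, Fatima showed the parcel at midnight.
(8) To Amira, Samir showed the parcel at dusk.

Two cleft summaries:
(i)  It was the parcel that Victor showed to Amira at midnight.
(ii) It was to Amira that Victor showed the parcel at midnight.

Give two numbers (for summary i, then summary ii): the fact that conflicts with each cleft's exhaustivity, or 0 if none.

4, 0

Summary (i) focuses "the parcel" (the thing); background agent = Victor, recipient = Amira, setting = at midnight. Fact (4) matches that background with thing = the package — refutes (i).
Summary (ii) focuses "Amira" (the recipient); background agent = Victor, thing = the parcel, setting = at midnight. No fact matches that background with a different recipient, so 0.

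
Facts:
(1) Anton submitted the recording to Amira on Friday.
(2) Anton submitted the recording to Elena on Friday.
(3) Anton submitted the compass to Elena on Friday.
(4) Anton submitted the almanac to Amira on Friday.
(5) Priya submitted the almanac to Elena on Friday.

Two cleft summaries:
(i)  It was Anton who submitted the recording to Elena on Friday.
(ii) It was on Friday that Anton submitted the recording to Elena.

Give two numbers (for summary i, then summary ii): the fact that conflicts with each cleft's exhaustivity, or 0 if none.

0, 0

(i): focus "Anton". No fact shares the recording as thing and Elena as recipient and on Friday as setting with a different agent. 0.
(ii): focus "on Friday". No fact shares Anton as agent and the recording as thing and Elena as recipient with a different setting. 0.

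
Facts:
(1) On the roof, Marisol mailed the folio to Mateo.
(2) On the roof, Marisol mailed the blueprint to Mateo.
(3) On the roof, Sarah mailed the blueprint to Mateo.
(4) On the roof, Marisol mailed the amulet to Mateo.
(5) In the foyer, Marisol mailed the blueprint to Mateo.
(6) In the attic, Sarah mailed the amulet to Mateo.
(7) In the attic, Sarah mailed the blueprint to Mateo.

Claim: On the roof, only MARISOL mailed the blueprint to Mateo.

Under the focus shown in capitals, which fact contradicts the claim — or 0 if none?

3

Focus (in capitals) is "Marisol" — the agent. "Only" excludes alternative agents while holding fixed same thing, recipient, setting (the blueprint / Mateo / on the roof).
Fact (3) matches on same thing, recipient, setting (the blueprint / Mateo / on the roof), but has agent = Sarah instead. That refutes the claim.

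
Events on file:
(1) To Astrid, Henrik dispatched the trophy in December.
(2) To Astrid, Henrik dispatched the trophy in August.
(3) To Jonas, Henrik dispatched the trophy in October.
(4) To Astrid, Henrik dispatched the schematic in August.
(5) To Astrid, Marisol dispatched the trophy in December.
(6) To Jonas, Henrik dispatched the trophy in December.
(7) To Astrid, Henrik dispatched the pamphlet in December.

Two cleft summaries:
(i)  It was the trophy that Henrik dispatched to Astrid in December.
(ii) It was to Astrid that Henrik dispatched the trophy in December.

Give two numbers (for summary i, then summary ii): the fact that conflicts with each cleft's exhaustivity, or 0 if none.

(i): focus "the trophy". Looking for same agent, recipient, setting (Henrik / Astrid / in December) with some other thing — fact (7) has the pamphlet there. Refuted.
(ii): focus "Astrid". Looking for same agent, thing, setting (Henrik / the trophy / in December) with some other recipient — fact (6) has Jonas there. Refuted.

7, 6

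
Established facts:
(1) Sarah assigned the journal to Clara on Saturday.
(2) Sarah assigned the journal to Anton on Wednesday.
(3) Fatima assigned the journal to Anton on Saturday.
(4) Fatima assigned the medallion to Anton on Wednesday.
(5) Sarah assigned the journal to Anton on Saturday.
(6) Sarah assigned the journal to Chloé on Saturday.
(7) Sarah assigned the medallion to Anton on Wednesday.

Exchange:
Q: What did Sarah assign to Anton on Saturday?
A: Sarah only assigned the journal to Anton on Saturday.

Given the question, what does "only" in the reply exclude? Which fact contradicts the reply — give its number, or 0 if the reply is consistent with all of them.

0

Answering "What did ...?" puts focus on the thing — here, "the journal".
So "only" ranges over things; the rest (Sarah as agent and Anton as recipient and on Saturday as setting) is presupposed.
No fact keeps Sarah as agent and Anton as recipient and on Saturday as setting while changing the thing; every other fact differs on something backgrounded. The reply stands.
(Fact (2) would refute a reading with focus on the setting — but that is not what the question asks.)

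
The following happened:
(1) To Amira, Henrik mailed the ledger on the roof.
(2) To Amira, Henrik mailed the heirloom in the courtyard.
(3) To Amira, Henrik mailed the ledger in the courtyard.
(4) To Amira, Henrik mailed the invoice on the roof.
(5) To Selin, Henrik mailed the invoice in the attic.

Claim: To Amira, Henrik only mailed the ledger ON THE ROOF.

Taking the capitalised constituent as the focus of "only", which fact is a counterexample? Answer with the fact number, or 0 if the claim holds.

3

The capitals mark "on the roof" as focus. So "only" rules out other settings, with the rest (agent = Henrik, thing = the ledger, recipient = Amira) as background.
Fact (3) matches on agent = Henrik, thing = the ledger, recipient = Amira, but has setting = in the courtyard instead. That refutes the claim.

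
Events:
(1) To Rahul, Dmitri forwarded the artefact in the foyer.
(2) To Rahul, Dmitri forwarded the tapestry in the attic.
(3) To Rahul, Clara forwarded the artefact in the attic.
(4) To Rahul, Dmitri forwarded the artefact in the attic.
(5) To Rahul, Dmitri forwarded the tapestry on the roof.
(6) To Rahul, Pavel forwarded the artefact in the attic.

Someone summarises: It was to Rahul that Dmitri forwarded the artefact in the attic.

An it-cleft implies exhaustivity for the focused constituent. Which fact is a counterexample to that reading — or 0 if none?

The cleft puts "Rahul" in focus and presupposes the open proposition with same agent, thing, setting (Dmitri / the artefact / in the attic).
Exhaustivity: Rahul is the only recipient satisfying that background.
No listed fact matches the background with a different recipient. Exhaustivity holds.

0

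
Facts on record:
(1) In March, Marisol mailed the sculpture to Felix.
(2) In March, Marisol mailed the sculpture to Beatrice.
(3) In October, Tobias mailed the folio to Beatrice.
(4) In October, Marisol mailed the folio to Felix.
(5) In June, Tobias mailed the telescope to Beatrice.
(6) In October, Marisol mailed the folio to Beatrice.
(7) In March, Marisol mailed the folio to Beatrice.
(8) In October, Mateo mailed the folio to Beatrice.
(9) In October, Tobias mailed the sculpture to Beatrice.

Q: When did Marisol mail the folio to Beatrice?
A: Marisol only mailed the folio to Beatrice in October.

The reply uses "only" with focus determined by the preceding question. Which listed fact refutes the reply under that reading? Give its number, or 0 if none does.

7

Answering "When did ...?" puts focus on the setting — here, "in October".
So "only" ranges over settings; the rest (same agent, thing, recipient (Marisol / the folio / Beatrice)) is presupposed.
Fact (7) keeps same agent, thing, recipient (Marisol / the folio / Beatrice) but has setting = in March; that refutes the reply.
(Fact (4) would refute a reading with focus on the recipient — but that is not what the question asks.)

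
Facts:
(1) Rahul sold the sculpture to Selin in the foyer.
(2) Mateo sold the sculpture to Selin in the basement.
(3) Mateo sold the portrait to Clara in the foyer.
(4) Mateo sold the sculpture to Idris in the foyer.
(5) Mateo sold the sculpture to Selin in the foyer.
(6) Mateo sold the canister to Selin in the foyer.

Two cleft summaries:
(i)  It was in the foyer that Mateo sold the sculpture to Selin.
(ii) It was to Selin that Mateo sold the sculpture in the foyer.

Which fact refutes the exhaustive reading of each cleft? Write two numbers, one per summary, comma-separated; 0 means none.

Summary (i) focuses "in the foyer" (the setting); background agent = Mateo, thing = the sculpture, recipient = Selin. Fact (2) matches that background with setting = in the basement — refutes (i).
Summary (ii) focuses "Selin" (the recipient); background agent = Mateo, thing = the sculpture, setting = in the foyer. Fact (4) matches that background with recipient = Idris — refutes (ii).

2, 4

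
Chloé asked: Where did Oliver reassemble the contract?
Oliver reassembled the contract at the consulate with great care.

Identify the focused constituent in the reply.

at the consulate

The wh-word "where" asks about the location.
In the answer, "Oliver" and "the contract" are given — repeated from the question.
"with great care" is also new, but it specifies the manner, which is not what the question asks about — so it is not the focus.
The constituent filling the location gap is "at the consulate"; that is the focus.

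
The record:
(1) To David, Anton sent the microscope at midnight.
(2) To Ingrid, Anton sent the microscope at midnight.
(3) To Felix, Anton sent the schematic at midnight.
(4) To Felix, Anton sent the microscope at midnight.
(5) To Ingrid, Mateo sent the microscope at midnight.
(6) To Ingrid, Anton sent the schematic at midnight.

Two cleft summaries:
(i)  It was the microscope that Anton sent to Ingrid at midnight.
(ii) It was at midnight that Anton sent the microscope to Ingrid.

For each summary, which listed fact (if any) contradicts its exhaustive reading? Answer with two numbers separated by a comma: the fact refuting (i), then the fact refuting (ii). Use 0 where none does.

Summary (i) focuses "the microscope" (the thing); background Anton as agent and Ingrid as recipient and at midnight as setting. Fact (6) matches that background with thing = the schematic — refutes (i).
Summary (ii) focuses "at midnight" (the setting); background Anton as agent and the microscope as thing and Ingrid as recipient. No fact matches that background with a different setting, so 0.

6, 0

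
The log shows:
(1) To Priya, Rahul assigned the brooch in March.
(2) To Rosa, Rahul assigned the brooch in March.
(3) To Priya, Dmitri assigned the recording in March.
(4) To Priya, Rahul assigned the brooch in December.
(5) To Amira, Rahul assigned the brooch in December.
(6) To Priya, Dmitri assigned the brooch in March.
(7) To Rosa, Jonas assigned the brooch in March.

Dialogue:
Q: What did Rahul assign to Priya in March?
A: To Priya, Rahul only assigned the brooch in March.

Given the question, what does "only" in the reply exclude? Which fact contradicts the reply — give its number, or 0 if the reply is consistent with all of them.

0

The question "What did ...?" targets the thing, so in the reply the focus falls on "the brooch".
"Only" then excludes alternative things while the background — agent = Rahul, recipient = Priya, setting = in March — is held fixed.
No listed fact shares that background with another thing. Nothing contradicts the reply.
(Fact (4) would refute a reading with focus on the setting — but that is not what the question asks.)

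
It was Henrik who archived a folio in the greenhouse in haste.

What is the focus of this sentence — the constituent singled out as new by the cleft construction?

Henrik

In an it-cleft "It was X that/who ...", the clefted constituent X is the focus; the that/who-clause expresses the presupposed open proposition.
Here the focus is "Henrik". The backgrounded (presupposed) material includes "a folio", "in haste" and "in the greenhouse".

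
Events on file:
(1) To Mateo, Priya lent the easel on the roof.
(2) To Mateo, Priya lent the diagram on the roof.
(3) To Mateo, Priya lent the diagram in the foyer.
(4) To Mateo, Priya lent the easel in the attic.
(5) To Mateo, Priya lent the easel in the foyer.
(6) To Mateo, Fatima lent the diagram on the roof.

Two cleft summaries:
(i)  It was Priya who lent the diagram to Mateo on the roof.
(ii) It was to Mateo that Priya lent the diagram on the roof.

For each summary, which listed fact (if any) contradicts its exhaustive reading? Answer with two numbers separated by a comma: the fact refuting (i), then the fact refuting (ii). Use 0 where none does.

Summary (i) focuses "Priya" (the agent); background thing = the diagram, recipient = Mateo, setting = on the roof. Fact (6) matches that background with agent = Fatima — refutes (i).
Summary (ii) focuses "Mateo" (the recipient); background agent = Priya, thing = the diagram, setting = on the roof. No fact matches that background with a different recipient, so 0.

6, 0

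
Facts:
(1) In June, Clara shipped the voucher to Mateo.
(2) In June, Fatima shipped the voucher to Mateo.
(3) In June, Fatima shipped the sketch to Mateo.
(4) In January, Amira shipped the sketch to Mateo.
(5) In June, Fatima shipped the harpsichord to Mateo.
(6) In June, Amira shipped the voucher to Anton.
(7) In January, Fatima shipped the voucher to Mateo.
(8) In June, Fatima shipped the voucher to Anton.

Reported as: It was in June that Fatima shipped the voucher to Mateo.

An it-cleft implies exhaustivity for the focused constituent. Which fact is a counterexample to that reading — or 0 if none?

Focus of the cleft: "in June" (the setting). Presupposed background: same agent, thing, recipient (Fatima / the voucher / Mateo).
The exhaustive reading says no other setting fits that background.
But fact (7) also has same agent, thing, recipient (Fatima / the voucher / Mateo), with setting = in January — so the exhaustive reading fails.

7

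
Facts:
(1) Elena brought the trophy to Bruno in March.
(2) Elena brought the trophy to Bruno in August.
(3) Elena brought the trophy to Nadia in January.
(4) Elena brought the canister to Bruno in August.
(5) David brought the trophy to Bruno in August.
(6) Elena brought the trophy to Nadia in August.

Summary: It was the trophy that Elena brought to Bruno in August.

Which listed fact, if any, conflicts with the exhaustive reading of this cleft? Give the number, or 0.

The cleft puts "the trophy" in focus and presupposes the open proposition with Elena as agent and Bruno as recipient and in August as setting.
Exhaustivity: the trophy is the only thing satisfying that background.
But fact (4) also has Elena as agent and Bruno as recipient and in August as setting, with thing = the canister — so the exhaustive reading fails.

4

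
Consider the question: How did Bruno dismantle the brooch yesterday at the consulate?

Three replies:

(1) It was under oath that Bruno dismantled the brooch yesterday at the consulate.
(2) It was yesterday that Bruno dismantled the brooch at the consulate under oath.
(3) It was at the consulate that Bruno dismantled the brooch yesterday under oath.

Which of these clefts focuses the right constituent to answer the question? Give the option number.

1

The question word "how" targets the manner.
Option (1) clefts "under oath" — that matches what the question asks about.
Option (2) clefts "yesterday" — the time, not what was asked.
Option (3) clefts "at the consulate" — the location, not what was asked.
So the congruent reply is (1).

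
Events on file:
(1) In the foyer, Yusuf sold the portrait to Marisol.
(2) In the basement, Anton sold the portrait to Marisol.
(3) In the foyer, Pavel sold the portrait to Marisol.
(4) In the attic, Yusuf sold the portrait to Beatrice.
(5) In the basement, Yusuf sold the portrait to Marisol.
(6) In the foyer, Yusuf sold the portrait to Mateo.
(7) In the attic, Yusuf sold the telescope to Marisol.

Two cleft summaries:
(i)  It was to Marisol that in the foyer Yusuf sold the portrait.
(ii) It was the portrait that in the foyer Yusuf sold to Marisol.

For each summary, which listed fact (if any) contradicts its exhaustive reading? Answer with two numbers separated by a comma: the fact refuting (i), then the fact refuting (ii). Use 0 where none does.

6, 0

(i): focus "Marisol". Looking for Yusuf as agent and the portrait as thing and in the foyer as setting with some other recipient — fact (6) has Mateo there. Refuted.
(ii): focus "the portrait". No fact shares Yusuf as agent and Marisol as recipient and in the foyer as setting with a different thing. 0.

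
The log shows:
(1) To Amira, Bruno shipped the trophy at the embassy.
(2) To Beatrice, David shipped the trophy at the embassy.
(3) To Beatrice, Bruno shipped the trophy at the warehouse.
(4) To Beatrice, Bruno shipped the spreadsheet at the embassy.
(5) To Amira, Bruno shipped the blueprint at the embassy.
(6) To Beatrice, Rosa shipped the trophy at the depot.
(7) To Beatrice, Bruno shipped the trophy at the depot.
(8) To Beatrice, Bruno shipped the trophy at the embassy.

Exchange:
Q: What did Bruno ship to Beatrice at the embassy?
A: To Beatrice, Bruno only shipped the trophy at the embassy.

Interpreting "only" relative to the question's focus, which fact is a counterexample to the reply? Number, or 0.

4

The question "What did ...?" targets the thing, so in the reply the focus falls on "the trophy".
So "only" ranges over things; the rest (Bruno as agent and Beatrice as recipient and at the embassy as setting) is presupposed.
Fact (4) shares the background with a different thing (the spreadsheet) — counterexample.
(Fact (3) would refute a reading with focus on the setting — but that is not what the question asks.)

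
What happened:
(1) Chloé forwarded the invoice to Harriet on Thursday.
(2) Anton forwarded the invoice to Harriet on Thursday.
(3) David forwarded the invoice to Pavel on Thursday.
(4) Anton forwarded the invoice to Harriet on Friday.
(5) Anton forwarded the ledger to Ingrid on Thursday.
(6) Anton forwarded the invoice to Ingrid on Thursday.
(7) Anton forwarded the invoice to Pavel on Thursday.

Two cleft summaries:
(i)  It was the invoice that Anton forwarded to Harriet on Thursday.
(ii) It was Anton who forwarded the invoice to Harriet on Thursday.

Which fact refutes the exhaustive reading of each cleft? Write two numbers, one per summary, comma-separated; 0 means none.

0, 1

Summary (i) focuses "the invoice" (the thing); background agent = Anton, recipient = Harriet, setting = on Thursday. No fact matches that background with a different thing, so 0.
Summary (ii) focuses "Anton" (the agent); background thing = the invoice, recipient = Harriet, setting = on Thursday. Fact (1) matches that background with agent = Chloé — refutes (ii).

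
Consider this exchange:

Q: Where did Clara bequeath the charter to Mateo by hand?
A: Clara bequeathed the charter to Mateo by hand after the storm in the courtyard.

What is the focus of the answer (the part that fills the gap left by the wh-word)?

in the courtyard

The wh-word "where" asks about the location.
In the answer, "Clara", "the charter", "to Mateo" and "by hand" are given — repeated from the question.
"after the storm" is also new, but it specifies the time, which is not what the question asks about — so it is not the focus.
The constituent filling the location gap is "in the courtyard"; that is the focus.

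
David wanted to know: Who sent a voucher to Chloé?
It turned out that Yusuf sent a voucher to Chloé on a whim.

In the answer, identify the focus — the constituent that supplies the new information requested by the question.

The wh-word "who" asks about the subject (agent).
In the answer, "a voucher" and "to Chloé" are given — repeated from the question.
"on a whim" is also new, but it specifies the manner, which is not what the question asks about — so it is not the focus.
The constituent filling the subject (agent) gap is "Yusuf"; that is the focus.

Yusuf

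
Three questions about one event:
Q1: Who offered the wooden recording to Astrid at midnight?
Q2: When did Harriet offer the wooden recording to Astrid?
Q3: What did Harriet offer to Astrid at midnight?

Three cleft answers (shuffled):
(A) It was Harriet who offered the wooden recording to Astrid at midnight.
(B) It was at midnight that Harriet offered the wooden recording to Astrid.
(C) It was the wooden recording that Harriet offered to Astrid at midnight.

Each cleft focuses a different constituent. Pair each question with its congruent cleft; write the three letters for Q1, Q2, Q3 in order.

ABC

Q1 asks about the subject (agent); cleft (A) focuses "Harriet", which is the subject (agent) — so Q1 → A.
Q2 asks about the time; cleft (B) focuses "at midnight", which is the time — so Q2 → B.
Q3 asks about the direct object; cleft (C) focuses "the wooden recording", which is the direct object — so Q3 → C.
Mapping: Q1→A, Q2→B, Q3→C.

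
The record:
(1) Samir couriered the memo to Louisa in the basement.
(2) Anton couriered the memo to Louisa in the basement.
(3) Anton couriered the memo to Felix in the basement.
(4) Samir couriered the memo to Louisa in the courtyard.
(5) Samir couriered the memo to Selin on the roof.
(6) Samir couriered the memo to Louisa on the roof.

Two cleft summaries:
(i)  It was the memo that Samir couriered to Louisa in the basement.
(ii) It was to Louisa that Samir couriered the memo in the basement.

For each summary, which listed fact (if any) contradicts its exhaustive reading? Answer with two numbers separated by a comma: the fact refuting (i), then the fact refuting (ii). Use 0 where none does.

0, 0

(i): focus "the memo". No fact shares Samir as agent and Louisa as recipient and in the basement as setting with a different thing. 0.
(ii): focus "Louisa". No fact shares Samir as agent and the memo as thing and in the basement as setting with a different recipient. 0.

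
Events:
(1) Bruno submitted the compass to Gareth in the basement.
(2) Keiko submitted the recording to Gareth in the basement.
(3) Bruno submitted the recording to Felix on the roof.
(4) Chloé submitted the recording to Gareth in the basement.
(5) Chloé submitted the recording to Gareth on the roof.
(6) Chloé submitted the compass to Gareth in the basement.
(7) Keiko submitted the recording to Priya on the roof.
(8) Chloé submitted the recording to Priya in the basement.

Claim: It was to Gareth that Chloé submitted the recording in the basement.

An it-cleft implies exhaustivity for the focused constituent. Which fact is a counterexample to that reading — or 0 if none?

The cleft puts "Gareth" in focus and presupposes the open proposition with same agent, thing, setting (Chloé / the recording / in the basement).
The exhaustive reading says no other recipient fits that background.
But fact (8) also has same agent, thing, setting (Chloé / the recording / in the basement), with recipient = Priya — so the exhaustive reading fails.

8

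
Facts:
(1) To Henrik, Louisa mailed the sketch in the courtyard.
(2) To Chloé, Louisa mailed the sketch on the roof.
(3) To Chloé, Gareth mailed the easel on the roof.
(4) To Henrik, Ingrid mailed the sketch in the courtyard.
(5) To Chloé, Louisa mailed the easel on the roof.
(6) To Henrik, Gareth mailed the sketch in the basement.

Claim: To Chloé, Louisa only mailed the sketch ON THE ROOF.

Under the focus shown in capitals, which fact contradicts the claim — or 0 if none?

0

Focus (in capitals) is "on the roof" — the setting. "Only" excludes alternative settings while holding fixed agent = Louisa, thing = the sketch, recipient = Chloé.
Every other fact changes something in the background, not just the setting. Nothing refutes the claim.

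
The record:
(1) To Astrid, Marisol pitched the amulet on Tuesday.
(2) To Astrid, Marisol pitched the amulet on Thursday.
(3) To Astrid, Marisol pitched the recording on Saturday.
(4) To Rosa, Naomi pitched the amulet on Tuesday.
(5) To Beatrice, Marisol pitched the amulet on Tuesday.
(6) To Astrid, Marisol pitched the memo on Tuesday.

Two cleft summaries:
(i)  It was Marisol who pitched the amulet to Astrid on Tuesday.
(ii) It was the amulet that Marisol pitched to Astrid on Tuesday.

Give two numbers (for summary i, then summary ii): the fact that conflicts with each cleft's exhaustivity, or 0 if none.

(i): focus "Marisol". No fact shares same thing, recipient, setting (the amulet / Astrid / on Tuesday) with a different agent. 0.
(ii): focus "the amulet". Looking for same agent, recipient, setting (Marisol / Astrid / on Tuesday) with some other thing — fact (6) has the memo there. Refuted.

0, 6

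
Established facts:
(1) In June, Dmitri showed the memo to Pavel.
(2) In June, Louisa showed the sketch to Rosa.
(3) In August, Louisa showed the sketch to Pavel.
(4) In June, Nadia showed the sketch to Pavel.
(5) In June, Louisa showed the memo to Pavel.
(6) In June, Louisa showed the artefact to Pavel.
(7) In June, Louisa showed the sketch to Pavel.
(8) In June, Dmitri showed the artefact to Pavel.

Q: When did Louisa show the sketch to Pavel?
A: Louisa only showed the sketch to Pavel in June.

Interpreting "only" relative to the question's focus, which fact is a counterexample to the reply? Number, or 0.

3

Answering "When did ...?" puts focus on the setting — here, "in June".
"Only" then excludes alternative settings while the background — same agent, thing, recipient (Louisa / the sketch / Pavel) — is held fixed.
Fact (3) shares the background with a different setting (in August) — counterexample.
(Fact (5) would refute a reading with focus on the thing — but that is not what the question asks.)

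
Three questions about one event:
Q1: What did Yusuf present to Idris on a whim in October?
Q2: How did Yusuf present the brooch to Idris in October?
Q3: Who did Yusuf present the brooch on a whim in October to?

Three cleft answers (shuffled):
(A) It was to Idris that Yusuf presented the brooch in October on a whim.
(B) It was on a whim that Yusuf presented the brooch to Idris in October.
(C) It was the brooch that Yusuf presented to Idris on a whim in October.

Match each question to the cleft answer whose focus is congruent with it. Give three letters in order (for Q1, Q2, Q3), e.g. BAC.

CBA

Q1 asks about the direct object; cleft (C) focuses "the brooch", which is the direct object — so Q1 → C.
Q2 asks about the manner; cleft (B) focuses "on a whim", which is the manner — so Q2 → B.
Q3 asks about the recipient; cleft (A) focuses "to Idris", which is the recipient — so Q3 → A.
Mapping: Q1→C, Q2→B, Q3→A.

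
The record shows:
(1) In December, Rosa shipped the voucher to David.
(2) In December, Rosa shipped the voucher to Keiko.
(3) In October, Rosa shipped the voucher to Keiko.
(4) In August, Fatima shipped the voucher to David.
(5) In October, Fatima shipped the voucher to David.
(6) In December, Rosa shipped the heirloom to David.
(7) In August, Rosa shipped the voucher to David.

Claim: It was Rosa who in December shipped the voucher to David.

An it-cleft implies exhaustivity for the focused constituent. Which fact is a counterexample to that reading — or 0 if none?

The cleft puts "Rosa" in focus and presupposes the open proposition with thing = the voucher, recipient = David, setting = in December.
The exhaustive reading says no other agent fits that background.
Every other fact differs from the presupposition on some backgrounded slot, so none challenges the exhaustivity.

0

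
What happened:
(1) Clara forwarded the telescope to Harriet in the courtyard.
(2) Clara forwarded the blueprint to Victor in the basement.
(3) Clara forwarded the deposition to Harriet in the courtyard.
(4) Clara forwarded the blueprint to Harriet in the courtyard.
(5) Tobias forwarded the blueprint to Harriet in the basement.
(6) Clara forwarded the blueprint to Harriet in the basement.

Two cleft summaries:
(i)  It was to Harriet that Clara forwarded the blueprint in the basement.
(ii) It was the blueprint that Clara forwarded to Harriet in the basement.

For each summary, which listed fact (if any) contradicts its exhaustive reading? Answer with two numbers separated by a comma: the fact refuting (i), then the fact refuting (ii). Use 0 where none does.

2, 0

Summary (i) focuses "Harriet" (the recipient); background agent = Clara, thing = the blueprint, setting = in the basement. Fact (2) matches that background with recipient = Victor — refutes (i).
Summary (ii) focuses "the blueprint" (the thing); background agent = Clara, recipient = Harriet, setting = in the basement. No fact matches that background with a different thing, so 0.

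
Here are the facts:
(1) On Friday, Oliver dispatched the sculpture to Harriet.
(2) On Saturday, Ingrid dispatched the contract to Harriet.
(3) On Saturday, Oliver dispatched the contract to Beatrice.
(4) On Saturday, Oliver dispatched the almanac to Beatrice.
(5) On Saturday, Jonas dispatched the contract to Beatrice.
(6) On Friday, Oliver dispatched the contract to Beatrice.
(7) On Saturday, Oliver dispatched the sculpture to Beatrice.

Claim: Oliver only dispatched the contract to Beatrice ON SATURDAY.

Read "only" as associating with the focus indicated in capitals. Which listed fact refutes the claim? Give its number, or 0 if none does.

Focus (in capitals) is "on Saturday" — the setting. "Only" excludes alternative settings while holding fixed agent = Oliver, thing = the contract, recipient = Beatrice.
Fact (6) shares the background but differs in setting (on Friday) — a counterexample.

6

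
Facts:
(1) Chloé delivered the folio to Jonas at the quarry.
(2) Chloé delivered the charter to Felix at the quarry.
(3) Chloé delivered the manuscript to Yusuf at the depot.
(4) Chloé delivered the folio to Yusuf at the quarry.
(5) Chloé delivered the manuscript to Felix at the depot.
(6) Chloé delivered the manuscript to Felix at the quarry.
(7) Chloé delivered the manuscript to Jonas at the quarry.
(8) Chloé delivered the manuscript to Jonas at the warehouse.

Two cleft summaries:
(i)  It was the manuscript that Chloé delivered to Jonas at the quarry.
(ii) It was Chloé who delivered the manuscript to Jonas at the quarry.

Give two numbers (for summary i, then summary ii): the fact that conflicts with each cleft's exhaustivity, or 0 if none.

1, 0

Summary (i) focuses "the manuscript" (the thing); background agent = Chloé, recipient = Jonas, setting = at the quarry. Fact (1) matches that background with thing = the folio — refutes (i).
Summary (ii) focuses "Chloé" (the agent); background thing = the manuscript, recipient = Jonas, setting = at the quarry. No fact matches that background with a different agent, so 0.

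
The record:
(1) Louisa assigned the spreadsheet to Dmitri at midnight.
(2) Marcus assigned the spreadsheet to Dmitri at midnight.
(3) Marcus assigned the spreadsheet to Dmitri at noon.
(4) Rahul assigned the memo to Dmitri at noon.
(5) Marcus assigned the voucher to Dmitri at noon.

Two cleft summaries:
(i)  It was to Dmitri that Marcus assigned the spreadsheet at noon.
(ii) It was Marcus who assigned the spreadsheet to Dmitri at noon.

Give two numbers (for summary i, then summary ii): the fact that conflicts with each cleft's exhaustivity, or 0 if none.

Summary (i) focuses "Dmitri" (the recipient); background agent = Marcus, thing = the spreadsheet, setting = at noon. No fact matches that background with a different recipient, so 0.
Summary (ii) focuses "Marcus" (the agent); background thing = the spreadsheet, recipient = Dmitri, setting = at noon. No fact matches that background with a different agent, so 0.

0, 0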